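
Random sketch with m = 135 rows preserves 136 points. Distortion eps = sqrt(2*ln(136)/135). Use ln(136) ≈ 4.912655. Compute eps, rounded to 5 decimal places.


ln(136) ≈ 4.912655.
2*ln(N)/m ≈ 2*4.912655/135 ≈ 0.07278007.
eps = sqrt(0.07278007) ≈ 0.2697778 ≈ 0.26978.

0.26978


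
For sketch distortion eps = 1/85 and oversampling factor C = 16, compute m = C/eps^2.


1/eps = 85.
(1/eps)^2 = 7225.
m = 16*7225 = 115600.

115600


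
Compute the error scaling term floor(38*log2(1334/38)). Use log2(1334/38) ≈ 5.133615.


log2(n/k) = log2(1334/38) ≈ 5.133615.
k*log2(n/k) ≈ 38*5.133615 = 195.07737.
floor(195.07737) = 195.

195


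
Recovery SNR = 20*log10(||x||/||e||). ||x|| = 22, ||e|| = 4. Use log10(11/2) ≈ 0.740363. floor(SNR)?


||x||/||e|| = 22/4 = 11/2.
log10(11/2) ≈ 0.740363.
20*log10(||x||/||e||) ≈ 20*0.740363 = 14.80726.
floor(14.80726) = 14.

14


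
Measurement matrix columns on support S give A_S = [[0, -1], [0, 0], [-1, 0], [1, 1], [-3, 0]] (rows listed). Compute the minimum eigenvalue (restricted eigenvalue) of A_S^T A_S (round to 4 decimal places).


A_S^T A_S = [[11, 1], [1, 2]].
trace = 13.
det = 21.
disc = trace^2 - 4*det = 169 - 4*21 = 85.
sqrt(85) ≈ 9.219544.
lam_min = (13 - sqrt(85))/2 ≈ (13 - 9.219544)/2 = 1.890228 ≈ 1.8902.

1.8902


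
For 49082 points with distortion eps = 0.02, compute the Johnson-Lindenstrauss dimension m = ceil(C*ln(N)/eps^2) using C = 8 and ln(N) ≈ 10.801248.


ln(49082) ≈ 10.801248.
eps^2 = 0.02^2 = 0.0004.
C*ln(N)/eps^2 ≈ 8*10.801248/0.0004 ≈ 216024.96.
m = ceil(216024.96) = 216025.

216025


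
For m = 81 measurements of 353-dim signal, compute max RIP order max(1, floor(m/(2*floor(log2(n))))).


floor(log2(353)) = 8.
2*8 = 16.
m/(2*floor(log2(n))) = 81/16 ≈ 5.0625.
floor = 5.
k = max(1, 5) = 5.

5


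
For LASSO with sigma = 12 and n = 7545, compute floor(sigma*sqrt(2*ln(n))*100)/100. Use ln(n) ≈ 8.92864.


ln(7545) ≈ 8.92864.
2*ln(n) ≈ 17.85728.
sqrt(2*ln(n)) ≈ sqrt(17.85728) ≈ 4.225788.
lambda ≈ 12*4.225788 = 50.709456.
floor(lambda*100)/100 = 50.70.

50.70


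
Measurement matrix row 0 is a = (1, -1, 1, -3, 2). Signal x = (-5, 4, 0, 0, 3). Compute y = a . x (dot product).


Non-zero terms: ['1*-5', '-1*4', '2*3']
Products: [-5, -4, 6]
y = sum = -3.

-3


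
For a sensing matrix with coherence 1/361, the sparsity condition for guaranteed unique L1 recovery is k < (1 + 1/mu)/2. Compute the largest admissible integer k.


1/mu = 361.
1 + 1/mu = 362.
(1 + 1/mu)/2 = 181 is an integer and the inequality is strict, so k_max = 181 - 1 = 180.

180


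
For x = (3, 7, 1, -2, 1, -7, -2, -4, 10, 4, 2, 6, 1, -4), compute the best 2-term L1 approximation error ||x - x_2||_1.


Sorted |x_i| descending: [10, 7, 7, 6, 4, 4, 4, 3, 2, 2, 2, 1, 1, 1]
Keep top 2: [10, 7]
Tail entries: [7, 6, 4, 4, 4, 3, 2, 2, 2, 1, 1, 1]
L1 error = sum of tail = 37.

37


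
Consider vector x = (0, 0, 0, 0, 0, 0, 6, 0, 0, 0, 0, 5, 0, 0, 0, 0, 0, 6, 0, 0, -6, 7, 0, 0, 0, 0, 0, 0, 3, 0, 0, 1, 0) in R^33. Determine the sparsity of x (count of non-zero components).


Non-zero positions: [6, 11, 17, 20, 21, 28, 31].
Sparsity = 7.

7


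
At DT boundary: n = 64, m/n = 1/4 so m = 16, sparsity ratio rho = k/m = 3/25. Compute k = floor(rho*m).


m = 1/4*64 = 16.
rho = 3/25.
rho*m = 3/25*16 = 1.92.
k = floor(1.92) = 1.

1


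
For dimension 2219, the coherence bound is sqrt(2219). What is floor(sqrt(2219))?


47^2 = 2209 <= 2219 < 2304 = 48^2, so 47 <= sqrt(2219) < 48.
floor(sqrt(2219)) = 47.

47


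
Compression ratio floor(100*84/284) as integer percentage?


100*m/n = 100*84/284 ≈ 29.5775.
floor = 29.

29


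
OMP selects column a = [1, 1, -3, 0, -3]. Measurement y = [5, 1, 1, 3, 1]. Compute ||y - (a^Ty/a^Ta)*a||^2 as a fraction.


a^T a = 20.
a^T y = 0.
coeff = 0/20 = 0.
||r||^2 = 37.

37


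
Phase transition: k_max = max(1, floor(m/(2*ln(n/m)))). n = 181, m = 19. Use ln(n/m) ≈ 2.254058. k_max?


n/m = 181/19.
ln(n/m) ≈ 2.254058.
2*ln(n/m) ≈ 4.508116.
m/(2*ln(n/m)) ≈ 19/4.508116 ≈ 4.2146.
floor = 4.
k_max = max(1, 4) = 4.

4


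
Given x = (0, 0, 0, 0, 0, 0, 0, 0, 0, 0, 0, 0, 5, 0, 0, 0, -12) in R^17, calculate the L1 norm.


Non-zero entries: [(12, 5), (16, -12)]
Absolute values: [5, 12]
||x||_1 = sum = 17.

17


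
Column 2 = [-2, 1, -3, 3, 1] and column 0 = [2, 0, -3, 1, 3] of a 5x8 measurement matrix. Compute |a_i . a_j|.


Inner product: -2*2 + 1*0 + -3*-3 + 3*1 + 1*3
Products: [-4, 0, 9, 3, 3]
Sum = 11.
|dot| = 11.

11


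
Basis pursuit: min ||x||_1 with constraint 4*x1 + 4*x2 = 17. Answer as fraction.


Axis intercepts:
  x1 = 17/4, x2 = 0: L1 = 17/4
  x1 = 0, x2 = 17/4: L1 = 17/4
x* = (17/4, 0)
||x*||_1 = 17/4.

17/4


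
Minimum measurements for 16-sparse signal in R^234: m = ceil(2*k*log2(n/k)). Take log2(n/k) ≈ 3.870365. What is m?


log2(n/k) = log2(234/16) ≈ 3.870365.
2*k*log2(n/k) ≈ 2*16*3.870365 = 123.85168.
m = ceil(123.85168) = 124.

124


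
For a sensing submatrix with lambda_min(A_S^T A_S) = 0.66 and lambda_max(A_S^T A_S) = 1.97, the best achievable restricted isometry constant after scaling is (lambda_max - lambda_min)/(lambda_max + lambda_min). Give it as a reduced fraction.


lambda_max - lambda_min = 1.97 - 0.66 = 1.31.
lambda_max + lambda_min = 1.97 + 0.66 = 2.63.
delta = 1.31/2.63 = 131/263.

131/263


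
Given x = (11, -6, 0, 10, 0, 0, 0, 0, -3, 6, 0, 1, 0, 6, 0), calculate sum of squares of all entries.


Non-zero entries: [(0, 11), (1, -6), (3, 10), (8, -3), (9, 6), (11, 1), (13, 6)]
Squares: [121, 36, 100, 9, 36, 1, 36]
||x||_2^2 = sum = 339.

339


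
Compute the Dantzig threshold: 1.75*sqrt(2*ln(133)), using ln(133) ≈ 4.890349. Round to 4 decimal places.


ln(133) ≈ 4.890349.
2*ln(n) ≈ 9.780698.
sqrt(2*ln(n)) ≈ sqrt(9.780698) ≈ 3.127411.
threshold ≈ 1.75*3.127411 = 5.47296925 ≈ 5.4730.

5.4730


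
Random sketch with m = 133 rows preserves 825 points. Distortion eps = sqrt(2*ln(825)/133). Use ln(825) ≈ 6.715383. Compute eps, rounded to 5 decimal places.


ln(825) ≈ 6.715383.
2*ln(N)/m ≈ 2*6.715383/133 ≈ 0.1009832.
eps = sqrt(0.1009832) ≈ 0.3177785 ≈ 0.31778.

0.31778


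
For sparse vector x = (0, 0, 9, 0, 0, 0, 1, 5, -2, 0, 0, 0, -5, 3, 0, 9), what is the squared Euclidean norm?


Non-zero entries: [(2, 9), (6, 1), (7, 5), (8, -2), (12, -5), (13, 3), (15, 9)]
Squares: [81, 1, 25, 4, 25, 9, 81]
||x||_2^2 = sum = 226.

226


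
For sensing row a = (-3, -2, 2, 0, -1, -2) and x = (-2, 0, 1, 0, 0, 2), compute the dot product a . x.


Non-zero terms: ['-3*-2', '2*1', '-2*2']
Products: [6, 2, -4]
y = sum = 4.

4


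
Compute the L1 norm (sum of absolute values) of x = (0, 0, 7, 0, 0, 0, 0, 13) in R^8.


Non-zero entries: [(2, 7), (7, 13)]
Absolute values: [7, 13]
||x||_1 = sum = 20.

20


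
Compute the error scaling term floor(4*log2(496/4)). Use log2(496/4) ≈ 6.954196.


log2(n/k) = log2(496/4) ≈ 6.954196.
k*log2(n/k) ≈ 4*6.954196 = 27.816784.
floor(27.816784) = 27.

27


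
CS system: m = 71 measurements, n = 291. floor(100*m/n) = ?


100*m/n = 100*71/291 ≈ 24.3986.
floor = 24.

24


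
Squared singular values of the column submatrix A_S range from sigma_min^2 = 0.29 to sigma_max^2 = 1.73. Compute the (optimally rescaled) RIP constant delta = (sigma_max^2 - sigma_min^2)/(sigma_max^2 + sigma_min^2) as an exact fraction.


lambda_max - lambda_min = 1.73 - 0.29 = 1.44.
lambda_max + lambda_min = 1.73 + 0.29 = 2.02.
delta = 1.44/2.02 = 144/202 = 72/101.

72/101


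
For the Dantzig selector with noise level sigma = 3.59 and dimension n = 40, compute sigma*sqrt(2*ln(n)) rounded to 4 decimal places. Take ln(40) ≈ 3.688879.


ln(40) ≈ 3.688879.
2*ln(n) ≈ 7.377758.
sqrt(2*ln(n)) ≈ sqrt(7.377758) ≈ 2.716203.
threshold ≈ 3.59*2.716203 = 9.75116877 ≈ 9.7512.

9.7512


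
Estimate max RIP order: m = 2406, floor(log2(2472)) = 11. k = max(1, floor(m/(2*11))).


floor(log2(2472)) = 11.
2*11 = 22.
m/(2*floor(log2(n))) = 2406/22 ≈ 109.3636.
floor = 109.
k = max(1, 109) = 109.

109


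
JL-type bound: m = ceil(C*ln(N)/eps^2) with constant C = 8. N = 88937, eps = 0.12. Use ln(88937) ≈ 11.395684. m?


ln(88937) ≈ 11.395684.
eps^2 = 0.12^2 = 0.0144.
C*ln(N)/eps^2 ≈ 8*11.395684/0.0144 ≈ 6330.9356.
m = ceil(6330.9356) = 6331.

6331


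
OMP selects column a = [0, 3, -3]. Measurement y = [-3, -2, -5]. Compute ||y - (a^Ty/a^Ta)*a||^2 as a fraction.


a^T a = 18.
a^T y = 9.
coeff = 9/18 = 1/2.
||r||^2 = 67/2.

67/2


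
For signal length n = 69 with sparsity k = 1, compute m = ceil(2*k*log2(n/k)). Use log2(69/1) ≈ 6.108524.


log2(n/k) = log2(69/1) ≈ 6.108524.
2*k*log2(n/k) ≈ 2*1*6.108524 = 12.217048.
m = ceil(12.217048) = 13.

13


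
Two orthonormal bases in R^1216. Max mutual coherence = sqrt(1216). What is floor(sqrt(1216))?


34^2 = 1156 <= 1216 < 1225 = 35^2, so 34 <= sqrt(1216) < 35.
floor(sqrt(1216)) = 34.

34


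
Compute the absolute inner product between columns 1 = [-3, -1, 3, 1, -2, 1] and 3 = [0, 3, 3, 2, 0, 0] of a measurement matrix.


Inner product: -3*0 + -1*3 + 3*3 + 1*2 + -2*0 + 1*0
Products: [0, -3, 9, 2, 0, 0]
Sum = 8.
|dot| = 8.

8


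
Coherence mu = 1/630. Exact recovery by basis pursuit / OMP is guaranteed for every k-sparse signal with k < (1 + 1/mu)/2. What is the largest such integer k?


1/mu = 630.
1 + 1/mu = 631.
(1 + 1/mu)/2 = 315.5 is not an integer, so k_max = floor(315.5) = 315.

315


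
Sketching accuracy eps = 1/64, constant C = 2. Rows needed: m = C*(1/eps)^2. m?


1/eps = 64.
(1/eps)^2 = 4096.
m = 2*4096 = 8192.

8192


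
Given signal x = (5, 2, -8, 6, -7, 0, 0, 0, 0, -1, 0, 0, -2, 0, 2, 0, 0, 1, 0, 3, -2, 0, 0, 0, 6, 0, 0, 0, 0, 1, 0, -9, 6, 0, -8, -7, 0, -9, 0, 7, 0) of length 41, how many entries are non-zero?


Non-zero positions: [0, 1, 2, 3, 4, 9, 12, 14, 17, 19, 20, 24, 29, 31, 32, 34, 35, 37, 39].
Sparsity = 19.

19


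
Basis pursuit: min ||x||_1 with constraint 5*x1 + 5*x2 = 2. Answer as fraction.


Axis intercepts:
  x1 = 2/5, x2 = 0: L1 = 2/5
  x1 = 0, x2 = 2/5: L1 = 2/5
x* = (2/5, 0)
||x*||_1 = 2/5.

2/5


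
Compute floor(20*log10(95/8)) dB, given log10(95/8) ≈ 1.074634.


||x||/||e|| = 95/8.
log10(95/8) ≈ 1.074634.
20*log10(||x||/||e||) ≈ 20*1.074634 = 21.49268.
floor(21.49268) = 21.

21


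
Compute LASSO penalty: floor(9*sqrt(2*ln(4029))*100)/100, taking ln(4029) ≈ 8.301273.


ln(4029) ≈ 8.301273.
2*ln(n) ≈ 16.602546.
sqrt(2*ln(n)) ≈ sqrt(16.602546) ≈ 4.074622.
lambda ≈ 9*4.074622 = 36.671598.
floor(lambda*100)/100 = 36.67.

36.67


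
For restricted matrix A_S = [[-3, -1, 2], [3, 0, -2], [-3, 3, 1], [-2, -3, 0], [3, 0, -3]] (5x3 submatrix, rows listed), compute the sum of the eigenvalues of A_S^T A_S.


Sum of eigenvalues of A_S^T A_S = trace(A_S^T A_S) = sum of squared column norms of A_S.
A_S^T A_S diagonal: [40, 19, 18].
trace = 40 + 19 + 18 = 77.

77


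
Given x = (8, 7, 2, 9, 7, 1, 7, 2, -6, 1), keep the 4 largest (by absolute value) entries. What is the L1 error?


Sorted |x_i| descending: [9, 8, 7, 7, 7, 6, 2, 2, 1, 1]
Keep top 4: [9, 8, 7, 7]
Tail entries: [7, 6, 2, 2, 1, 1]
L1 error = sum of tail = 19.

19


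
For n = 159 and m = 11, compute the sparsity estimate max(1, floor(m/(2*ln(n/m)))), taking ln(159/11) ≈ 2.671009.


n/m = 159/11.
ln(n/m) ≈ 2.671009.
2*ln(n/m) ≈ 5.342018.
m/(2*ln(n/m)) ≈ 11/5.342018 ≈ 2.0591.
floor = 2.
k_max = max(1, 2) = 2.

2


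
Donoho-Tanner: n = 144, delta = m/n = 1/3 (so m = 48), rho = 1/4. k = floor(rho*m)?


m = 1/3*144 = 48.
rho = 1/4.
rho*m = 1/4*48 = 12.
k = floor(12) = 12.

12


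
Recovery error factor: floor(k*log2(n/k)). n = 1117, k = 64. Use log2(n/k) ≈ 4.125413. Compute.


log2(n/k) = log2(1117/64) ≈ 4.125413.
k*log2(n/k) ≈ 64*4.125413 = 264.026432.
floor(264.026432) = 264.

264


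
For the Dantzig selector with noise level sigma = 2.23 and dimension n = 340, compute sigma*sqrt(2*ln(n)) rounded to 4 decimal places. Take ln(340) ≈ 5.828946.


ln(340) ≈ 5.828946.
2*ln(n) ≈ 11.657892.
sqrt(2*ln(n)) ≈ sqrt(11.657892) ≈ 3.414366.
threshold ≈ 2.23*3.414366 = 7.61403618 ≈ 7.6140.

7.6140


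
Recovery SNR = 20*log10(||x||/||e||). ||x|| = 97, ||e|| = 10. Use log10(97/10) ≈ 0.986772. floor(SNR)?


||x||/||e|| = 97/10.
log10(97/10) ≈ 0.986772.
20*log10(||x||/||e||) ≈ 20*0.986772 = 19.73544.
floor(19.73544) = 19.

19


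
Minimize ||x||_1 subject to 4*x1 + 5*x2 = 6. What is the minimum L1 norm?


Axis intercepts:
  x1 = 3/2, x2 = 0: L1 = 3/2
  x1 = 0, x2 = 6/5: L1 = 6/5
x* = (0, 6/5)
||x*||_1 = 6/5.

6/5


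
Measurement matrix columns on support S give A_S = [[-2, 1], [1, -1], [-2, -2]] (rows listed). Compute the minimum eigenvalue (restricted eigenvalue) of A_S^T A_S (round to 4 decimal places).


A_S^T A_S = [[9, 1], [1, 6]].
trace = 15.
det = 53.
disc = trace^2 - 4*det = 225 - 4*53 = 13.
sqrt(13) ≈ 3.605551.
lam_min = (15 - sqrt(13))/2 ≈ (15 - 3.605551)/2 = 5.6972245 ≈ 5.6972.

5.6972


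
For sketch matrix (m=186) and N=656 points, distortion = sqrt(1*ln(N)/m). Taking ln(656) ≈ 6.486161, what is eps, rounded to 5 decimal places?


ln(656) ≈ 6.486161.
1*ln(N)/m ≈ 1*6.486161/186 ≈ 0.03487183.
eps = sqrt(0.03487183) ≈ 0.18674 ≈ 0.18674.

0.18674


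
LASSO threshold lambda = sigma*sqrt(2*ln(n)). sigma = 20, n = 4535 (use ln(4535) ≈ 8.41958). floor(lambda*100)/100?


ln(4535) ≈ 8.41958.
2*ln(n) ≈ 16.83916.
sqrt(2*ln(n)) ≈ sqrt(16.83916) ≈ 4.103555.
lambda ≈ 20*4.103555 = 82.0711.
floor(lambda*100)/100 = 82.07.

82.07


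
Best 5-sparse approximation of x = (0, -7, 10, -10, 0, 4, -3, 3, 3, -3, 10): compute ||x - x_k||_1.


Sorted |x_i| descending: [10, 10, 10, 7, 4, 3, 3, 3, 3, 0, 0]
Keep top 5: [10, 10, 10, 7, 4]
Tail entries: [3, 3, 3, 3, 0, 0]
L1 error = sum of tail = 12.

12


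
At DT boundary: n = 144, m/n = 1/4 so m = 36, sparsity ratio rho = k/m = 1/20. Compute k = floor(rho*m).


m = 1/4*144 = 36.
rho = 1/20.
rho*m = 1/20*36 = 1.8.
k = floor(1.8) = 1.

1


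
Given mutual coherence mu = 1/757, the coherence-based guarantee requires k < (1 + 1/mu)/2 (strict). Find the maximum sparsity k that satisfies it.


1/mu = 757.
1 + 1/mu = 758.
(1 + 1/mu)/2 = 379 is an integer and the inequality is strict, so k_max = 379 - 1 = 378.

378


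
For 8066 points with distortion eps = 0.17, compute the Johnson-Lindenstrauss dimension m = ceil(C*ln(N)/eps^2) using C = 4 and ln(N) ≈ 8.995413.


ln(8066) ≈ 8.995413.
eps^2 = 0.17^2 = 0.0289.
C*ln(N)/eps^2 ≈ 4*8.995413/0.0289 ≈ 1245.0399.
m = ceil(1245.0399) = 1246.

1246


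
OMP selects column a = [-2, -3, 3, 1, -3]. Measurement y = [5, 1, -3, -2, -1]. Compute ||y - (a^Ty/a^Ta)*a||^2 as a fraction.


a^T a = 32.
a^T y = -21.
coeff = -21/32 = -21/32.
||r||^2 = 839/32.

839/32


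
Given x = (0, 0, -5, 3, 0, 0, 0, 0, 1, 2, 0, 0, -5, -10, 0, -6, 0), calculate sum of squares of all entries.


Non-zero entries: [(2, -5), (3, 3), (8, 1), (9, 2), (12, -5), (13, -10), (15, -6)]
Squares: [25, 9, 1, 4, 25, 100, 36]
||x||_2^2 = sum = 200.

200


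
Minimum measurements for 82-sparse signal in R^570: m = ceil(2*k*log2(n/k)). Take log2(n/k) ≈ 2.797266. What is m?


log2(n/k) = log2(570/82) ≈ 2.797266.
2*k*log2(n/k) ≈ 2*82*2.797266 = 458.751624.
m = ceil(458.751624) = 459.

459


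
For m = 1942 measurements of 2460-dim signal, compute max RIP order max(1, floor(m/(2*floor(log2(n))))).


floor(log2(2460)) = 11.
2*11 = 22.
m/(2*floor(log2(n))) = 1942/22 ≈ 88.2727.
floor = 88.
k = max(1, 88) = 88.

88


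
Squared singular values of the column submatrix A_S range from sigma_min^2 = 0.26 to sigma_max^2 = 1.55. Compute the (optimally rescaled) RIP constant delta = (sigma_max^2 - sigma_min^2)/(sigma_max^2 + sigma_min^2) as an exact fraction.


lambda_max - lambda_min = 1.55 - 0.26 = 1.29.
lambda_max + lambda_min = 1.55 + 0.26 = 1.81.
delta = 1.29/1.81 = 129/181.

129/181


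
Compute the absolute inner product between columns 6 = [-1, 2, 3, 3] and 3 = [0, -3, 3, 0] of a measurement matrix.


Inner product: -1*0 + 2*-3 + 3*3 + 3*0
Products: [0, -6, 9, 0]
Sum = 3.
|dot| = 3.

3


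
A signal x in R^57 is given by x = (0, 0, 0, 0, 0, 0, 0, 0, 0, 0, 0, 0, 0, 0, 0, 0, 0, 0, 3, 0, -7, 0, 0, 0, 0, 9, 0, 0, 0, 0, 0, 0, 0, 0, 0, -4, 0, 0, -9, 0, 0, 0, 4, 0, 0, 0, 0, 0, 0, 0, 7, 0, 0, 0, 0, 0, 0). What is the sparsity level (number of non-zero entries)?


Non-zero positions: [18, 20, 25, 35, 38, 42, 50].
Sparsity = 7.

7


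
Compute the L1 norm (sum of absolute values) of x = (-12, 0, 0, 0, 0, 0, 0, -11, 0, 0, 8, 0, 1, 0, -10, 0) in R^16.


Non-zero entries: [(0, -12), (7, -11), (10, 8), (12, 1), (14, -10)]
Absolute values: [12, 11, 8, 1, 10]
||x||_1 = sum = 42.

42


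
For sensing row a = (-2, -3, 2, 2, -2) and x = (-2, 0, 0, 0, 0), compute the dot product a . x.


Non-zero terms: ['-2*-2']
Products: [4]
y = sum = 4.

4


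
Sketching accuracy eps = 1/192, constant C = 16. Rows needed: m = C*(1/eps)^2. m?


1/eps = 192.
(1/eps)^2 = 36864.
m = 16*36864 = 589824.

589824


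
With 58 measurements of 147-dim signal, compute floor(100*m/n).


100*m/n = 100*58/147 ≈ 39.4558.
floor = 39.

39


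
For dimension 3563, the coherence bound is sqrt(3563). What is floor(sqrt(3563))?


59^2 = 3481 <= 3563 < 3600 = 60^2, so 59 <= sqrt(3563) < 60.
floor(sqrt(3563)) = 59.

59


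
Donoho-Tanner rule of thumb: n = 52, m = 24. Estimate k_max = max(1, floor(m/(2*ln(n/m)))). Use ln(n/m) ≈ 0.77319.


n/m = 52/24 = 13/6.
ln(n/m) ≈ 0.77319.
2*ln(n/m) ≈ 1.54638.
m/(2*ln(n/m)) ≈ 24/1.54638 ≈ 15.5201.
floor = 15.
k_max = max(1, 15) = 15.

15


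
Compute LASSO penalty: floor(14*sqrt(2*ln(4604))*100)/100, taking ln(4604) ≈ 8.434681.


ln(4604) ≈ 8.434681.
2*ln(n) ≈ 16.869362.
sqrt(2*ln(n)) ≈ sqrt(16.869362) ≈ 4.107233.
lambda ≈ 14*4.107233 = 57.501262.
floor(lambda*100)/100 = 57.50.

57.50


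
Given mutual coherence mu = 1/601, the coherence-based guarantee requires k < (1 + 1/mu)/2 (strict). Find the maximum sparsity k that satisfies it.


1/mu = 601.
1 + 1/mu = 602.
(1 + 1/mu)/2 = 301 is an integer and the inequality is strict, so k_max = 301 - 1 = 300.

300


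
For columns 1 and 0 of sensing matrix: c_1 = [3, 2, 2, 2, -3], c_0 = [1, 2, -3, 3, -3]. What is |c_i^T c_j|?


Inner product: 3*1 + 2*2 + 2*-3 + 2*3 + -3*-3
Products: [3, 4, -6, 6, 9]
Sum = 16.
|dot| = 16.

16


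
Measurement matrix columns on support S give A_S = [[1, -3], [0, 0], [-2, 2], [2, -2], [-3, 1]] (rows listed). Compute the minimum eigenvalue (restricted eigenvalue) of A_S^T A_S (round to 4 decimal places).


A_S^T A_S = [[18, -14], [-14, 18]].
trace = 36.
det = 128.
disc = trace^2 - 4*det = 1296 - 4*128 = 784.
sqrt(784) = 28.
lam_min = (36 - 28)/2 = 4 = 4.0000.

4.0000


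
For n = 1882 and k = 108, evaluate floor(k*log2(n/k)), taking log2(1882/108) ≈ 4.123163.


log2(n/k) = log2(1882/108) ≈ 4.123163.
k*log2(n/k) ≈ 108*4.123163 = 445.301604.
floor(445.301604) = 445.

445


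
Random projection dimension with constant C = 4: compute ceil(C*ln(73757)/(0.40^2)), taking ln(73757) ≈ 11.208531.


ln(73757) ≈ 11.208531.
eps^2 = 0.40^2 = 0.16.
C*ln(N)/eps^2 ≈ 4*11.208531/0.16 ≈ 280.2133.
m = ceil(280.2133) = 281.

281


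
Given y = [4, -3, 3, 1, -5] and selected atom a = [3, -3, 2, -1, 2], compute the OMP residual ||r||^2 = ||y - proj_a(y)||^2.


a^T a = 27.
a^T y = 16.
coeff = 16/27 = 16/27.
||r||^2 = 1364/27.

1364/27


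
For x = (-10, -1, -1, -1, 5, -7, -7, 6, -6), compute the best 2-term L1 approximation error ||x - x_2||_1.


Sorted |x_i| descending: [10, 7, 7, 6, 6, 5, 1, 1, 1]
Keep top 2: [10, 7]
Tail entries: [7, 6, 6, 5, 1, 1, 1]
L1 error = sum of tail = 27.

27


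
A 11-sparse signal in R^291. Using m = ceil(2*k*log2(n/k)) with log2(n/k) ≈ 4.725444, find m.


log2(n/k) = log2(291/11) ≈ 4.725444.
2*k*log2(n/k) ≈ 2*11*4.725444 = 103.959768.
m = ceil(103.959768) = 104.

104


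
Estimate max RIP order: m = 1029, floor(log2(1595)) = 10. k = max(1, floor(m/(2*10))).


floor(log2(1595)) = 10.
2*10 = 20.
m/(2*floor(log2(n))) = 1029/20 ≈ 51.45.
floor = 51.
k = max(1, 51) = 51.

51


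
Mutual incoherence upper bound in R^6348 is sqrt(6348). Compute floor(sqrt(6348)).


79^2 = 6241 <= 6348 < 6400 = 80^2, so 79 <= sqrt(6348) < 80.
floor(sqrt(6348)) = 79.

79


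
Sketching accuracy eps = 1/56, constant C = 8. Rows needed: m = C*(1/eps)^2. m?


1/eps = 56.
(1/eps)^2 = 3136.
m = 8*3136 = 25088.

25088


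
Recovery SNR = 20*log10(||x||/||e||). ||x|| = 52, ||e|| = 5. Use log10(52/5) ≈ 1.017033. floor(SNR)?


||x||/||e|| = 52/5.
log10(52/5) ≈ 1.017033.
20*log10(||x||/||e||) ≈ 20*1.017033 = 20.34066.
floor(20.34066) = 20.

20


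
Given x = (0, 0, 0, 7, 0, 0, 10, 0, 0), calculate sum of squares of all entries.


Non-zero entries: [(3, 7), (6, 10)]
Squares: [49, 100]
||x||_2^2 = sum = 149.

149


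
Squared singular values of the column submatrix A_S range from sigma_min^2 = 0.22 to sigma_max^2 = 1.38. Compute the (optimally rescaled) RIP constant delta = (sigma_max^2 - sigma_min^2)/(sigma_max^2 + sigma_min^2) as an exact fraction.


lambda_max - lambda_min = 1.38 - 0.22 = 1.16.
lambda_max + lambda_min = 1.38 + 0.22 = 1.60.
delta = 1.16/1.60 = 116/160 = 29/40.

29/40


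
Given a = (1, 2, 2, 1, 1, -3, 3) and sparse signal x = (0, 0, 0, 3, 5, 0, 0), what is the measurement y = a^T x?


Non-zero terms: ['1*3', '1*5']
Products: [3, 5]
y = sum = 8.

8


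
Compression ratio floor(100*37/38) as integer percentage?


100*m/n = 100*37/38 ≈ 97.3684.
floor = 97.

97


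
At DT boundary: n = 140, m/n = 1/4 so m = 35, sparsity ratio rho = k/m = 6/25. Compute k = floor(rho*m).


m = 1/4*140 = 35.
rho = 6/25.
rho*m = 6/25*35 = 8.4.
k = floor(8.4) = 8.

8


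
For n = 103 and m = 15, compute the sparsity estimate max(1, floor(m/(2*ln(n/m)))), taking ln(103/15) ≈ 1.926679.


n/m = 103/15.
ln(n/m) ≈ 1.926679.
2*ln(n/m) ≈ 3.853358.
m/(2*ln(n/m)) ≈ 15/3.853358 ≈ 3.8927.
floor = 3.
k_max = max(1, 3) = 3.

3


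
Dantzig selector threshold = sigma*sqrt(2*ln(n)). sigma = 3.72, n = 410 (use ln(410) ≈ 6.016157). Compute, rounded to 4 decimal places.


ln(410) ≈ 6.016157.
2*ln(n) ≈ 12.032314.
sqrt(2*ln(n)) ≈ sqrt(12.032314) ≈ 3.468763.
threshold ≈ 3.72*3.468763 = 12.90379836 ≈ 12.9038.

12.9038


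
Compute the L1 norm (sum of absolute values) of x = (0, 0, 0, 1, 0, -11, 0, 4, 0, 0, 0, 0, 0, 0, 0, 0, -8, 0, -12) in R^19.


Non-zero entries: [(3, 1), (5, -11), (7, 4), (16, -8), (18, -12)]
Absolute values: [1, 11, 4, 8, 12]
||x||_1 = sum = 36.

36


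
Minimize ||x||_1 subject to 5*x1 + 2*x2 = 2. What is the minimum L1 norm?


Axis intercepts:
  x1 = 2/5, x2 = 0: L1 = 2/5
  x1 = 0, x2 = 1: L1 = 1
x* = (2/5, 0)
||x*||_1 = 2/5.

2/5


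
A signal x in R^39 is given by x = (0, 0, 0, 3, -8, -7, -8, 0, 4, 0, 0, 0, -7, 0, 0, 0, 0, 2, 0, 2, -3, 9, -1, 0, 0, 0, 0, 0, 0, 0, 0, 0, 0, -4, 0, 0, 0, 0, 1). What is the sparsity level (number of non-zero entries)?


Non-zero positions: [3, 4, 5, 6, 8, 12, 17, 19, 20, 21, 22, 33, 38].
Sparsity = 13.

13


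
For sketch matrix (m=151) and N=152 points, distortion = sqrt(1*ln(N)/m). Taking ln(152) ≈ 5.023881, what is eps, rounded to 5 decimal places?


ln(152) ≈ 5.023881.
1*ln(N)/m ≈ 1*5.023881/151 ≈ 0.03327074.
eps = sqrt(0.03327074) ≈ 0.1824027 ≈ 0.18240.

0.18240


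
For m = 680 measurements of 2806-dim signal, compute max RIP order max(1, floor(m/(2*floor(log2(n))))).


floor(log2(2806)) = 11.
2*11 = 22.
m/(2*floor(log2(n))) = 680/22 ≈ 30.9091.
floor = 30.
k = max(1, 30) = 30.

30


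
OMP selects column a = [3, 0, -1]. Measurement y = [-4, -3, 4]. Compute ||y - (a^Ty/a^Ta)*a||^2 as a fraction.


a^T a = 10.
a^T y = -16.
coeff = -16/10 = -8/5.
||r||^2 = 77/5.

77/5


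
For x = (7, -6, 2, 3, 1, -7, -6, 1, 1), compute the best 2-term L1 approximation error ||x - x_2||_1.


Sorted |x_i| descending: [7, 7, 6, 6, 3, 2, 1, 1, 1]
Keep top 2: [7, 7]
Tail entries: [6, 6, 3, 2, 1, 1, 1]
L1 error = sum of tail = 20.

20


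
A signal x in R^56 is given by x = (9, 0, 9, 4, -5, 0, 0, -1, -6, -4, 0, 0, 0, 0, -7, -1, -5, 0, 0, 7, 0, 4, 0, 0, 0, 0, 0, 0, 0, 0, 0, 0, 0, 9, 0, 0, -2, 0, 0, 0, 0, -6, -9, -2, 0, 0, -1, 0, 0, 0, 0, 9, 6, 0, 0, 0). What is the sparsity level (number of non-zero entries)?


Non-zero positions: [0, 2, 3, 4, 7, 8, 9, 14, 15, 16, 19, 21, 33, 36, 41, 42, 43, 46, 51, 52].
Sparsity = 20.

20


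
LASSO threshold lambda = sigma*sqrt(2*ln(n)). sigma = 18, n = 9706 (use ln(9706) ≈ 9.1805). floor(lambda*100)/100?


ln(9706) ≈ 9.1805.
2*ln(n) ≈ 18.361.
sqrt(2*ln(n)) ≈ sqrt(18.361) ≈ 4.284974.
lambda ≈ 18*4.284974 = 77.129532.
floor(lambda*100)/100 = 77.12.

77.12


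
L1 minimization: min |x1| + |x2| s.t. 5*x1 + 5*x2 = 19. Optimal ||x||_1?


Axis intercepts:
  x1 = 19/5, x2 = 0: L1 = 19/5
  x1 = 0, x2 = 19/5: L1 = 19/5
x* = (19/5, 0)
||x*||_1 = 19/5.

19/5


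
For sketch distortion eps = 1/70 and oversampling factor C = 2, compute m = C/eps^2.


1/eps = 70.
(1/eps)^2 = 4900.
m = 2*4900 = 9800.

9800


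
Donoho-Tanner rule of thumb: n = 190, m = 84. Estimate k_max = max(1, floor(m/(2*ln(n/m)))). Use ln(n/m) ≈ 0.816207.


n/m = 190/84 = 95/42.
ln(n/m) ≈ 0.816207.
2*ln(n/m) ≈ 1.632414.
m/(2*ln(n/m)) ≈ 84/1.632414 ≈ 51.4575.
floor = 51.
k_max = max(1, 51) = 51.

51


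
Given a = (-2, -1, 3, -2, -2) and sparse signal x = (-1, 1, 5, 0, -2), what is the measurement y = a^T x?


Non-zero terms: ['-2*-1', '-1*1', '3*5', '-2*-2']
Products: [2, -1, 15, 4]
y = sum = 20.

20


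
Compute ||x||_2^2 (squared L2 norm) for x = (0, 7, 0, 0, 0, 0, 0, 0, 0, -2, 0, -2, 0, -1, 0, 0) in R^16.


Non-zero entries: [(1, 7), (9, -2), (11, -2), (13, -1)]
Squares: [49, 4, 4, 1]
||x||_2^2 = sum = 58.

58


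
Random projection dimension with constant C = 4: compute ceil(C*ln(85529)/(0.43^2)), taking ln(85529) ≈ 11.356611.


ln(85529) ≈ 11.356611.
eps^2 = 0.43^2 = 0.1849.
C*ln(N)/eps^2 ≈ 4*11.356611/0.1849 ≈ 245.6811.
m = ceil(245.6811) = 246.

246


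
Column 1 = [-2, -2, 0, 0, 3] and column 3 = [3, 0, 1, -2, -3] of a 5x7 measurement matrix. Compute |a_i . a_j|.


Inner product: -2*3 + -2*0 + 0*1 + 0*-2 + 3*-3
Products: [-6, 0, 0, 0, -9]
Sum = -15.
|dot| = 15.

15


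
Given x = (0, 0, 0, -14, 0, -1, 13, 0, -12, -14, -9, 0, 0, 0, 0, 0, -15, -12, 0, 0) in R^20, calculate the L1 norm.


Non-zero entries: [(3, -14), (5, -1), (6, 13), (8, -12), (9, -14), (10, -9), (16, -15), (17, -12)]
Absolute values: [14, 1, 13, 12, 14, 9, 15, 12]
||x||_1 = sum = 90.

90


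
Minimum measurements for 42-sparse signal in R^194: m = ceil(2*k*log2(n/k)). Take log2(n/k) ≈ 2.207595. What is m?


log2(n/k) = log2(194/42) ≈ 2.207595.
2*k*log2(n/k) ≈ 2*42*2.207595 = 185.43798.
m = ceil(185.43798) = 186.

186


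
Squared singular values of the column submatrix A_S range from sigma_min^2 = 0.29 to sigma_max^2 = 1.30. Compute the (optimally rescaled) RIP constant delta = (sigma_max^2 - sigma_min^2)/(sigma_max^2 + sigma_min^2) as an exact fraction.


lambda_max - lambda_min = 1.30 - 0.29 = 1.01.
lambda_max + lambda_min = 1.30 + 0.29 = 1.59.
delta = 1.01/1.59 = 101/159.

101/159


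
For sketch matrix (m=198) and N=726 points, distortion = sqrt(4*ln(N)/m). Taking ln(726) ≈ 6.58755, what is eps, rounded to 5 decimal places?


ln(726) ≈ 6.58755.
4*ln(N)/m ≈ 4*6.58755/198 ≈ 0.13308182.
eps = sqrt(0.13308182) ≈ 0.3648038 ≈ 0.36480.

0.36480


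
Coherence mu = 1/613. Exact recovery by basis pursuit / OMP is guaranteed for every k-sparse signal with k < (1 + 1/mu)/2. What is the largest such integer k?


1/mu = 613.
1 + 1/mu = 614.
(1 + 1/mu)/2 = 307 is an integer and the inequality is strict, so k_max = 307 - 1 = 306.

306


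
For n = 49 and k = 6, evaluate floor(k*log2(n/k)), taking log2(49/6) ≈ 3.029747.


log2(n/k) = log2(49/6) ≈ 3.029747.
k*log2(n/k) ≈ 6*3.029747 = 18.178482.
floor(18.178482) = 18.

18


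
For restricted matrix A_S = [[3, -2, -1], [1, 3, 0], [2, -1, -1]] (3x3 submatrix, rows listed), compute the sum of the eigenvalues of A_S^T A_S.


Sum of eigenvalues of A_S^T A_S = trace(A_S^T A_S) = sum of squared column norms of A_S.
A_S^T A_S diagonal: [14, 14, 2].
trace = 14 + 14 + 2 = 30.

30


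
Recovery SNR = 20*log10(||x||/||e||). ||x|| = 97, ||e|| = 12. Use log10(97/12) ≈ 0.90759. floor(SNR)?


||x||/||e|| = 97/12.
log10(97/12) ≈ 0.90759.
20*log10(||x||/||e||) ≈ 20*0.90759 = 18.1518.
floor(18.1518) = 18.

18


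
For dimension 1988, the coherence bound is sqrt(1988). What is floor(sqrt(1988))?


44^2 = 1936 <= 1988 < 2025 = 45^2, so 44 <= sqrt(1988) < 45.
floor(sqrt(1988)) = 44.

44


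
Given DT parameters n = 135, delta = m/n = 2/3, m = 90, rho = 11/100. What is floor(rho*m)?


m = 2/3*135 = 90.
rho = 11/100.
rho*m = 11/100*90 = 9.9.
k = floor(9.9) = 9.

9


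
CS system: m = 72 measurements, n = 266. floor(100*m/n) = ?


100*m/n = 100*72/266 ≈ 27.0677.
floor = 27.

27


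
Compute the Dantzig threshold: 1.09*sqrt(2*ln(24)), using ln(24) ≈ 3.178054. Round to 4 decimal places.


ln(24) ≈ 3.178054.
2*ln(n) ≈ 6.356108.
sqrt(2*ln(n)) ≈ sqrt(6.356108) ≈ 2.521132.
threshold ≈ 1.09*2.521132 = 2.74803388 ≈ 2.7480.

2.7480


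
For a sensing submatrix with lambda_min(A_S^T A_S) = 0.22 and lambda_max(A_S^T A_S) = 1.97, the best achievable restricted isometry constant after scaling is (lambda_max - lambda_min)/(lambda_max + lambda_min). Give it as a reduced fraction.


lambda_max - lambda_min = 1.97 - 0.22 = 1.75.
lambda_max + lambda_min = 1.97 + 0.22 = 2.19.
delta = 1.75/2.19 = 175/219.

175/219


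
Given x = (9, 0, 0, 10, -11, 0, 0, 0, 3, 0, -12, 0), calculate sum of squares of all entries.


Non-zero entries: [(0, 9), (3, 10), (4, -11), (8, 3), (10, -12)]
Squares: [81, 100, 121, 9, 144]
||x||_2^2 = sum = 455.

455


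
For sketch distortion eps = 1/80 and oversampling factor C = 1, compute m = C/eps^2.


1/eps = 80.
(1/eps)^2 = 6400.
m = 1*6400 = 6400.

6400


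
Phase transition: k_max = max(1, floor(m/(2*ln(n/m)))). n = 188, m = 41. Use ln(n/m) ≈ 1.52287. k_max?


n/m = 188/41.
ln(n/m) ≈ 1.52287.
2*ln(n/m) ≈ 3.04574.
m/(2*ln(n/m)) ≈ 41/3.04574 ≈ 13.4614.
floor = 13.
k_max = max(1, 13) = 13.

13


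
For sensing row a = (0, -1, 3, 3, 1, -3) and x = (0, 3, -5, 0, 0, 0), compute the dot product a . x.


Non-zero terms: ['-1*3', '3*-5']
Products: [-3, -15]
y = sum = -18.

-18


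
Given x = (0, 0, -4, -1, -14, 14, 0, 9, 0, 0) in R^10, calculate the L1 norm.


Non-zero entries: [(2, -4), (3, -1), (4, -14), (5, 14), (7, 9)]
Absolute values: [4, 1, 14, 14, 9]
||x||_1 = sum = 42.

42


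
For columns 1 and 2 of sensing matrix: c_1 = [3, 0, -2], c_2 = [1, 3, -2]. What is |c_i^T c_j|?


Inner product: 3*1 + 0*3 + -2*-2
Products: [3, 0, 4]
Sum = 7.
|dot| = 7.

7


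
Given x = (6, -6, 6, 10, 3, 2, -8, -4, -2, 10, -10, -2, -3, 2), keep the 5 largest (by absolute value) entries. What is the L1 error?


Sorted |x_i| descending: [10, 10, 10, 8, 6, 6, 6, 4, 3, 3, 2, 2, 2, 2]
Keep top 5: [10, 10, 10, 8, 6]
Tail entries: [6, 6, 4, 3, 3, 2, 2, 2, 2]
L1 error = sum of tail = 30.

30


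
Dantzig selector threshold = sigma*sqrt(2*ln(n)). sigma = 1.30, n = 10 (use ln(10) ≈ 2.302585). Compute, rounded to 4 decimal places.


ln(10) ≈ 2.302585.
2*ln(n) ≈ 4.60517.
sqrt(2*ln(n)) ≈ sqrt(4.60517) ≈ 2.145966.
threshold ≈ 1.30*2.145966 = 2.7897558 ≈ 2.7898.

2.7898


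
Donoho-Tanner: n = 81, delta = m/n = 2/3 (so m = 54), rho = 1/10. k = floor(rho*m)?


m = 2/3*81 = 54.
rho = 1/10.
rho*m = 1/10*54 = 5.4.
k = floor(5.4) = 5.

5


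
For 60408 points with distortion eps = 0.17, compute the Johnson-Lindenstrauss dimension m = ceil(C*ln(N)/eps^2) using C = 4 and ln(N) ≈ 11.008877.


ln(60408) ≈ 11.008877.
eps^2 = 0.17^2 = 0.0289.
C*ln(N)/eps^2 ≈ 4*11.008877/0.0289 ≈ 1523.72.
m = ceil(1523.72) = 1524.

1524


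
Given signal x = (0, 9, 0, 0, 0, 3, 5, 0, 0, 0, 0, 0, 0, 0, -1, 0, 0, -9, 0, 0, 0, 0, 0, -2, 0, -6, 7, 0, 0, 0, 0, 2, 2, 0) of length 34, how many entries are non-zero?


Non-zero positions: [1, 5, 6, 14, 17, 23, 25, 26, 31, 32].
Sparsity = 10.

10


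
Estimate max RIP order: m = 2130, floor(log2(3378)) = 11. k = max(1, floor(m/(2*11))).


floor(log2(3378)) = 11.
2*11 = 22.
m/(2*floor(log2(n))) = 2130/22 ≈ 96.8182.
floor = 96.
k = max(1, 96) = 96.

96


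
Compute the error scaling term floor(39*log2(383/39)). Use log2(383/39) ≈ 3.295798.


log2(n/k) = log2(383/39) ≈ 3.295798.
k*log2(n/k) ≈ 39*3.295798 = 128.536122.
floor(128.536122) = 128.

128


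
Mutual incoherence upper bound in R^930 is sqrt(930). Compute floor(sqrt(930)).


30^2 = 900 <= 930 < 961 = 31^2, so 30 <= sqrt(930) < 31.
floor(sqrt(930)) = 30.

30


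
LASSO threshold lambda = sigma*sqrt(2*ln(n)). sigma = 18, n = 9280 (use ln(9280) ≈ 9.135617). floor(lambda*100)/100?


ln(9280) ≈ 9.135617.
2*ln(n) ≈ 18.271234.
sqrt(2*ln(n)) ≈ sqrt(18.271234) ≈ 4.274486.
lambda ≈ 18*4.274486 = 76.940748.
floor(lambda*100)/100 = 76.94.

76.94


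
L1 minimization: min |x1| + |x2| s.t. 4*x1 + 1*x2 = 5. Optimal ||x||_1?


Axis intercepts:
  x1 = 5/4, x2 = 0: L1 = 5/4
  x1 = 0, x2 = 5: L1 = 5
x* = (5/4, 0)
||x*||_1 = 5/4.

5/4


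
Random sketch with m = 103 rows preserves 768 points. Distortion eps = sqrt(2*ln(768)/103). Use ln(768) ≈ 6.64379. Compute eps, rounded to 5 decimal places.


ln(768) ≈ 6.64379.
2*ln(N)/m ≈ 2*6.64379/103 ≈ 0.12900563.
eps = sqrt(0.12900563) ≈ 0.3591735 ≈ 0.35917.

0.35917


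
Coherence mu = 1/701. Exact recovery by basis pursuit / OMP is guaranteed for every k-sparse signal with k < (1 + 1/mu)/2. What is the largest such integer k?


1/mu = 701.
1 + 1/mu = 702.
(1 + 1/mu)/2 = 351 is an integer and the inequality is strict, so k_max = 351 - 1 = 350.

350


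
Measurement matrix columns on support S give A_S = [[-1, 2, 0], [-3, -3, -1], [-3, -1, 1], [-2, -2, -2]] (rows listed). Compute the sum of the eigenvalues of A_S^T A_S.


Sum of eigenvalues of A_S^T A_S = trace(A_S^T A_S) = sum of squared column norms of A_S.
A_S^T A_S diagonal: [23, 18, 6].
trace = 23 + 18 + 6 = 47.

47


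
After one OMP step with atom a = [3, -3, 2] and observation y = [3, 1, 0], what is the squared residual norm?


a^T a = 22.
a^T y = 6.
coeff = 6/22 = 3/11.
||r||^2 = 92/11.

92/11


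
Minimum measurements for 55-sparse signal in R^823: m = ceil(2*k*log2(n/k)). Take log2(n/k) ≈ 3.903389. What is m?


log2(n/k) = log2(823/55) ≈ 3.903389.
2*k*log2(n/k) ≈ 2*55*3.903389 = 429.37279.
m = ceil(429.37279) = 430.

430


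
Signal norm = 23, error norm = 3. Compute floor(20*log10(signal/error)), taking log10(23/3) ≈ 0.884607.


||x||/||e|| = 23/3.
log10(23/3) ≈ 0.884607.
20*log10(||x||/||e||) ≈ 20*0.884607 = 17.69214.
floor(17.69214) = 17.

17


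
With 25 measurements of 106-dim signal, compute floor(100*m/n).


100*m/n = 100*25/106 ≈ 23.5849.
floor = 23.

23


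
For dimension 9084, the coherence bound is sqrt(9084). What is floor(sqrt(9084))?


95^2 = 9025 <= 9084 < 9216 = 96^2, so 95 <= sqrt(9084) < 96.
floor(sqrt(9084)) = 95.

95


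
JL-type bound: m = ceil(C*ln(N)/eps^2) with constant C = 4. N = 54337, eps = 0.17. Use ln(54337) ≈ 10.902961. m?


ln(54337) ≈ 10.902961.
eps^2 = 0.17^2 = 0.0289.
C*ln(N)/eps^2 ≈ 4*10.902961/0.0289 ≈ 1509.0603.
m = ceil(1509.0603) = 1510.

1510


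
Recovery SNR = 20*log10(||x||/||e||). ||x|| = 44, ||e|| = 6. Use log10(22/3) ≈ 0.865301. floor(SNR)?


||x||/||e|| = 44/6 = 22/3.
log10(22/3) ≈ 0.865301.
20*log10(||x||/||e||) ≈ 20*0.865301 = 17.30602.
floor(17.30602) = 17.

17


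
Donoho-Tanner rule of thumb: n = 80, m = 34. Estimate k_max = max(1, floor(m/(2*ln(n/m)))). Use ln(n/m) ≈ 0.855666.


n/m = 80/34 = 40/17.
ln(n/m) ≈ 0.855666.
2*ln(n/m) ≈ 1.711332.
m/(2*ln(n/m)) ≈ 34/1.711332 ≈ 19.8676.
floor = 19.
k_max = max(1, 19) = 19.

19


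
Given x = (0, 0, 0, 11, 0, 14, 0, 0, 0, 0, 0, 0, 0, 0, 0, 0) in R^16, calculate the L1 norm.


Non-zero entries: [(3, 11), (5, 14)]
Absolute values: [11, 14]
||x||_1 = sum = 25.

25


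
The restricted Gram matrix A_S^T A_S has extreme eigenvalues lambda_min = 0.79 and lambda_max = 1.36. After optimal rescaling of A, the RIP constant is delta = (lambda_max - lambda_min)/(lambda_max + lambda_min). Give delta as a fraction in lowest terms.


lambda_max - lambda_min = 1.36 - 0.79 = 0.57.
lambda_max + lambda_min = 1.36 + 0.79 = 2.15.
delta = 0.57/2.15 = 57/215.

57/215


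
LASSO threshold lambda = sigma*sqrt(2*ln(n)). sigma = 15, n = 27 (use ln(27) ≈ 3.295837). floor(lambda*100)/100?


ln(27) ≈ 3.295837.
2*ln(n) ≈ 6.591674.
sqrt(2*ln(n)) ≈ sqrt(6.591674) ≈ 2.567426.
lambda ≈ 15*2.567426 = 38.51139.
floor(lambda*100)/100 = 38.51.

38.51


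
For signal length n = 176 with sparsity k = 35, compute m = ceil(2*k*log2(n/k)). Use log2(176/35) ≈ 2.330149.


log2(n/k) = log2(176/35) ≈ 2.330149.
2*k*log2(n/k) ≈ 2*35*2.330149 = 163.11043.
m = ceil(163.11043) = 164.

164


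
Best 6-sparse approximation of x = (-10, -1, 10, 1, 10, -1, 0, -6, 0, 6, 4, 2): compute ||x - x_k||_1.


Sorted |x_i| descending: [10, 10, 10, 6, 6, 4, 2, 1, 1, 1, 0, 0]
Keep top 6: [10, 10, 10, 6, 6, 4]
Tail entries: [2, 1, 1, 1, 0, 0]
L1 error = sum of tail = 5.

5


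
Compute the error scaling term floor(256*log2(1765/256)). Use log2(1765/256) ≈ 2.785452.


log2(n/k) = log2(1765/256) ≈ 2.785452.
k*log2(n/k) ≈ 256*2.785452 = 713.075712.
floor(713.075712) = 713.

713


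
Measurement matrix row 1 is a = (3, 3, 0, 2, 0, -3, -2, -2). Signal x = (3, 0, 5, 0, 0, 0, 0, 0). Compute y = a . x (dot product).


Non-zero terms: ['3*3', '0*5']
Products: [9, 0]
y = sum = 9.

9


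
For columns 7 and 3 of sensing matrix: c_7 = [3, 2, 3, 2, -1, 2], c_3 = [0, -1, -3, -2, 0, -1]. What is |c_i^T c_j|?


Inner product: 3*0 + 2*-1 + 3*-3 + 2*-2 + -1*0 + 2*-1
Products: [0, -2, -9, -4, 0, -2]
Sum = -17.
|dot| = 17.

17


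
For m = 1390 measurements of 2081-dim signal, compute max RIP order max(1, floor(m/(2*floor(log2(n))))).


floor(log2(2081)) = 11.
2*11 = 22.
m/(2*floor(log2(n))) = 1390/22 ≈ 63.1818.
floor = 63.
k = max(1, 63) = 63.

63


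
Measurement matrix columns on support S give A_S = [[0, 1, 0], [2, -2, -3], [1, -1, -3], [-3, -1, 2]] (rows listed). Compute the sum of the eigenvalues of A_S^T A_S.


Sum of eigenvalues of A_S^T A_S = trace(A_S^T A_S) = sum of squared column norms of A_S.
A_S^T A_S diagonal: [14, 7, 22].
trace = 14 + 7 + 22 = 43.

43


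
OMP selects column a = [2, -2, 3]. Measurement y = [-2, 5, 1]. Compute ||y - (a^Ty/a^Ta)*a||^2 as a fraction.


a^T a = 17.
a^T y = -11.
coeff = -11/17 = -11/17.
||r||^2 = 389/17.

389/17


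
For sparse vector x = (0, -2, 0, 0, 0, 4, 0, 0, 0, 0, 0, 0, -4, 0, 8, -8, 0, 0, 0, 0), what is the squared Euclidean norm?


Non-zero entries: [(1, -2), (5, 4), (12, -4), (14, 8), (15, -8)]
Squares: [4, 16, 16, 64, 64]
||x||_2^2 = sum = 164.

164


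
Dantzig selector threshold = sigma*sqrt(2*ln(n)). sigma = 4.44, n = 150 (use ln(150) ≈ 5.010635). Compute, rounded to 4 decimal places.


ln(150) ≈ 5.010635.
2*ln(n) ≈ 10.02127.
sqrt(2*ln(n)) ≈ sqrt(10.02127) ≈ 3.165639.
threshold ≈ 4.44*3.165639 = 14.05543716 ≈ 14.0554.

14.0554


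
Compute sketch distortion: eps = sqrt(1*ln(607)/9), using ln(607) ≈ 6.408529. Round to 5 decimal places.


ln(607) ≈ 6.408529.
1*ln(N)/m ≈ 1*6.408529/9 ≈ 0.71205878.
eps = sqrt(0.71205878) ≈ 0.8438358 ≈ 0.84384.

0.84384
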